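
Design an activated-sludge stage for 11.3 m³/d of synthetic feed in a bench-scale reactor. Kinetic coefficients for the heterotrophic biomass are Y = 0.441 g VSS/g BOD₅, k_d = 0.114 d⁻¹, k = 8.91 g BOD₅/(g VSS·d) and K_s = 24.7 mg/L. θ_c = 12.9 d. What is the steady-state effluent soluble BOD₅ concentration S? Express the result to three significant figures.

S ≈ 1.27 mg/L

For a completely mixed reactor with recycle the Lawrence–McCarty relation gives S = K_s·(1 + k_d·θ_c) / [θ_c·(Y·k − k_d) − 1] = 24.7 × (1 + 0.114 × 12.9) / [12.9 × (0.441 × 8.91 − 0.114) − 1] = 61.02 / 48.22 = 1.266 mg/L.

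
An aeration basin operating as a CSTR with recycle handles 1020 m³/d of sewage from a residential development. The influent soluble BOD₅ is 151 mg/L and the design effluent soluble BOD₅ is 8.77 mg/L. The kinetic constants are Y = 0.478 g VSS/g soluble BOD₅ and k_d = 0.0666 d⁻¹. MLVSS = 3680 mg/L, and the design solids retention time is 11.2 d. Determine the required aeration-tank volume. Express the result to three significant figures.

Steady-state biomass mass balance: V·X·(1 + k_d·θ_c) = Y·Q·(S₀ − S)·θ_c, so V = 0.478 × 1020 × (151 − 8.77) × 11.2 / [3680 × (1 + 0.0666 × 11.2)] = 7.77×10^5 / 6425 = 120.9 m³.

V ≈ 121 m³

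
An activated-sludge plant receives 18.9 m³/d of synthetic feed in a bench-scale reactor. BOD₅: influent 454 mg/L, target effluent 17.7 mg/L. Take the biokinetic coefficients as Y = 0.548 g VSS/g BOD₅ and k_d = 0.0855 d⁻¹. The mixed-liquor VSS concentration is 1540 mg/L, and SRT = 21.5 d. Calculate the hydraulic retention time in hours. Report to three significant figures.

From the SRT design equation V = Y Q (S₀−S) θ_c / [X (1 + k_d θ_c)] = 0.548 × 18.9 × (454 − 17.7) × 21.5 / [1540 × (1 + 0.0855 × 21.5)] = 9.72×10^4 / 4371 = 22.23 m³.
HRT = V/Q = 22.23 m³ / 18.9 m³·d⁻¹ = 1.176 d × 24 = 28.23 h.

τ ≈ 28.2 h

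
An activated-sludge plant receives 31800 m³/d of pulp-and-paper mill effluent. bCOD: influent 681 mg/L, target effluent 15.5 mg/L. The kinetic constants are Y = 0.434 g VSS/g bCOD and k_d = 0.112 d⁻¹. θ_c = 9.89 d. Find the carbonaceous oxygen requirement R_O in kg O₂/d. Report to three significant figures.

R_O ≈ 15000 kg O₂/d

Observed yield with endogenous decay: Y_obs = Y / (1 + k_d·θ_c) = 0.434 / (1 + 0.112 × 9.89) = 0.434 / 2.108 = 0.2059 g VSS/g bCOD.
Substrate removed = Q·(S₀ − S) = 31800 m³/d × (681 − 15.5) g/m³ = 2.12×10^7 g/d = 21163 kg/d.
Net sludge production P_X = 0.2059 × 21163 = 4358 kg VSS/d.
R_O = Q·(S₀ − S) − 1.42·P_X = 21163 − 1.42 × 4358 = 14975 kg O₂/d.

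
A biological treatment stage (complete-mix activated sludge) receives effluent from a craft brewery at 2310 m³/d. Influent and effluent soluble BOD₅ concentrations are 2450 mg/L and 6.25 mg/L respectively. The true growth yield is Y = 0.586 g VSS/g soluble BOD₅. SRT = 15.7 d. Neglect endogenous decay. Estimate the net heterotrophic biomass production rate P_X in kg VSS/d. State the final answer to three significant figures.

With endogenous decay neglected, the observed yield equals the true yield: Y_obs = Y = 0.586 g VSS/g soluble BOD₅.
ΔS = 2450 − 6.25 = 2444 mg/L, so the substrate removal rate is 2310 × 2444/1000 = 5645 kg soluble BOD₅/d.
So the net sludge growth is P_X = 0.5860 × 5645 = 3308 kg VSS/d.

P_X ≈ 3310 kg VSS/d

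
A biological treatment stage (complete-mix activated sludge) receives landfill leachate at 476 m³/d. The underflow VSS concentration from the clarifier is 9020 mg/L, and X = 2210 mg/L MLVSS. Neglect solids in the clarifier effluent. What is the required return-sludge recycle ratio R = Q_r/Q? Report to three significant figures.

Mass balance around the secondary clarifier (neglecting effluent solids): R = X / (X_r − X) = 2210 / (9020 − 2210) = 0.3245.

R ≈ 0.325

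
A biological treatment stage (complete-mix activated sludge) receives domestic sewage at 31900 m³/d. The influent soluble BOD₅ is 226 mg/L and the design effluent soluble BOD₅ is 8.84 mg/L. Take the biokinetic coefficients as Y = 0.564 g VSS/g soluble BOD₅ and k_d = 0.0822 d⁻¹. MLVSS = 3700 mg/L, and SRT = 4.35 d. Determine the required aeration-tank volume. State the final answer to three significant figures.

V ≈ 3380 m³

From the SRT design equation V = Y Q (S₀−S) θ_c / [X (1 + k_d θ_c)] = 0.564 × 31900 × (226 − 8.84) × 4.35 / [3700 × (1 + 0.0822 × 4.35)] = 1.7×10^7 / 5023 = 3384 m³.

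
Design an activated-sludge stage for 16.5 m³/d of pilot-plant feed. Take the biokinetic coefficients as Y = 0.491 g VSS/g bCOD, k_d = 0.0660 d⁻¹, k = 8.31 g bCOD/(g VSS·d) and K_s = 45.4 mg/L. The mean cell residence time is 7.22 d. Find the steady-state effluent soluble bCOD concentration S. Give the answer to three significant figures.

S ≈ 2.40 mg/L

Effluent substrate depends only on kinetics and SRT: S = K_s(1 + k_d θ_c) / [θ_c(Yk − k_d) − 1] = 45.4 × (1 + 0.0660 × 7.22) / [7.22 × (0.491 × 8.31 − 0.0660) − 1] = 67.03 / 27.98 = 2.396 mg/L.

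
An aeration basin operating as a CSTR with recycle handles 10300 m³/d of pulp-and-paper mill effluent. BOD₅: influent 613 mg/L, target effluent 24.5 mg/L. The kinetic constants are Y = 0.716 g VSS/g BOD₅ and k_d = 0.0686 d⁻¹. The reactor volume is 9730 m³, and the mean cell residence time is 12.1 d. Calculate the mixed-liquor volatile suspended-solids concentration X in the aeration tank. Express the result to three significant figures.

Solving the biomass balance for X: X = Y Q (S₀−S) θ_c / [V (1+k_d θ_c)] = 0.716 × 10300 × (613 − 24.5) × 12.1 / [9730 × (1 + 0.0686 × 12.1)] = 2949 mg/L.

X ≈ 2950 mg/L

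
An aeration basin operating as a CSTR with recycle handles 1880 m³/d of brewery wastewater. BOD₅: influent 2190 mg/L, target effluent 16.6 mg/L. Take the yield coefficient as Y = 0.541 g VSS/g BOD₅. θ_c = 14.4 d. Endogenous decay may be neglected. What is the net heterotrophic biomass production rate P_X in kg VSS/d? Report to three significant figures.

With endogenous decay neglected, the observed yield equals the true yield: Y_obs = Y = 0.541 g VSS/g BOD₅.
ΔS = 2190 − 16.6 = 2173 mg/L, so the substrate removal rate is 1880 × 2173/1000 = 4086 kg BOD₅/d.
Biomass produced: P_X = Y_obs·Q·ΔS = 0.5410 × 4086 ≈ 2211 kg VSS/d.

P_X ≈ 2210 kg VSS/d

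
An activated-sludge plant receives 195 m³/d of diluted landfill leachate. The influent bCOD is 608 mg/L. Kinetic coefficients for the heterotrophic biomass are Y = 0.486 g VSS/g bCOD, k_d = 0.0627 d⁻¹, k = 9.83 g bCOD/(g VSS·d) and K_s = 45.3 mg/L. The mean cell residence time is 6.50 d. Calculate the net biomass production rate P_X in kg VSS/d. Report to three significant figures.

From the Monod/SRT balance for a CMAS, S = K_s·(1+k_d θ_c)/[θ_c·(Y k − k_d) − 1] = 45.3 × (1 + 0.0627 × 6.50) / [6.50 × (0.486 × 9.83 − 0.0627) − 1] = 63.76 / 29.65 = 2.151 mg/L.
Observed yield with endogenous decay: Y_obs = Y / (1 + k_d·θ_c) = 0.486 / (1 + 0.0627 × 6.50) = 0.486 / 1.408 = 0.3453 g VSS/g bCOD.
Mass of bCOD removed per day: Q(S₀ − S) = 195 × 605.9 g/m³ = 118.1 kg/d.
P_X = Y_obs · Q(S₀ − S) = 0.3453 × 118.1 = 40.79 kg VSS/d.

P_X ≈ 40.8 kg VSS/d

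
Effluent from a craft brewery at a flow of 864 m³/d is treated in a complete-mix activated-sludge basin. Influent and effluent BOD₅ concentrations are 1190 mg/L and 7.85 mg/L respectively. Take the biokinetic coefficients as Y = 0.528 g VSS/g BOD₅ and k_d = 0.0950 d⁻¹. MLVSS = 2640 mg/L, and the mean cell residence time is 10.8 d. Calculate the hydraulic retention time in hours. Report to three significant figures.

τ ≈ 30.2 h

Rearranging the biomass balance for a CMAS with decay, V = Y·Q·ΔS·θ_c / [X·(1+k_d θ_c)] = 0.528 × 864 × (1190 − 7.85) × 10.8 / [2640 × (1 + 0.0950 × 10.8)] = 5.82×10^6 / 5349 = 1089 m³.
τ = V/Q = 1089/864 = 1.260 d, or 30.25 h.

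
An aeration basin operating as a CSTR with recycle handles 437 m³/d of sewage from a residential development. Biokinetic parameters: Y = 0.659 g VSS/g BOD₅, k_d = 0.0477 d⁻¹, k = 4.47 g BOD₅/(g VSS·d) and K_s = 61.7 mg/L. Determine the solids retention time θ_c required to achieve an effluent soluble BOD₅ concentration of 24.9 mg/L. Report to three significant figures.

At the target effluent, Y k S/(K_s+S) = 0.659×4.47×24.9/86.60 = 0.8470 d⁻¹.
θ_c = 1/(μ − k_d) = 1/(0.8470 − 0.0477) = 1/0.7993 = 1.251 d.

θ_c ≈ 1.25 d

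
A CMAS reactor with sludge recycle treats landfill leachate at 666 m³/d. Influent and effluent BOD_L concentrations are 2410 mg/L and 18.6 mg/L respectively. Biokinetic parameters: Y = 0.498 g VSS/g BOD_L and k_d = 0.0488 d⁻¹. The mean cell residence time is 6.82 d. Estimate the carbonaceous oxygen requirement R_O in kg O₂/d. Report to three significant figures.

Observed yield with endogenous decay: Y_obs = Y / (1 + k_d·θ_c) = 0.498 / (1 + 0.0488 × 6.82) = 0.498 / 1.333 = 0.3736 g VSS/g BOD_L.
Substrate removed = Q·(S₀ − S) = 666 m³/d × (2410 − 18.6) g/m³ = 1.59×10^6 g/d = 1593 kg/d.
Net sludge production P_X = 0.3736 × 1593 = 595.1 kg VSS/d.
Carbonaceous O₂ demand = substrate oxidised − cell-mass equivalent = 1593 − 1.42 × 595.1 = 747.6 kg O₂/d.

R_O ≈ 748 kg O₂/d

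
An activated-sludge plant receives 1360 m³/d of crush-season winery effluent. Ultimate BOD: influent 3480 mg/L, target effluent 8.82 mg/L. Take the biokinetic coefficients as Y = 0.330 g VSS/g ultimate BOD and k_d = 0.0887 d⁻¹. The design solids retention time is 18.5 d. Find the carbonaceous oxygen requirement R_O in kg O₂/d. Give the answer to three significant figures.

The observed yield is Y_obs = Y/(1 + k_d·θ_c) = 0.330 / (1 + 0.0887 × 18.5) = 0.330 / 2.641 = 0.1250 g VSS per g ultimate BOD removed.
Mass of ultimate BOD removed per day: Q(S₀ − S) = 1360 × 3471 g/m³ = 4721 kg/d.
Net sludge production P_X = 0.1250 × 4721 = 589.9 kg VSS/d.
Carbonaceous O₂ demand = substrate oxidised − cell-mass equivalent = 4721 − 1.42 × 589.9 = 3883 kg O₂/d.

R_O ≈ 3880 kg O₂/d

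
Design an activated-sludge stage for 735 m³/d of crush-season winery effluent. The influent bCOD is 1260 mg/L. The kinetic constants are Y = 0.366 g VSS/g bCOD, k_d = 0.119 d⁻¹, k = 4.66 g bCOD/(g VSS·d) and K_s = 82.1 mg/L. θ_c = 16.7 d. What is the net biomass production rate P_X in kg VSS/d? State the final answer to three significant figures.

P_X ≈ 113 kg VSS/d

From the Monod/SRT balance for a CMAS, S = K_s·(1+k_d θ_c)/[θ_c·(Y k − k_d) − 1] = 82.1 × (1 + 0.119 × 16.7) / [16.7 × (0.366 × 4.66 − 0.119) − 1] = 245.3 / 25.50 = 9.620 mg/L.
The observed yield is Y_obs = Y/(1 + k_d·θ_c) = 0.366 / (1 + 0.119 × 16.7) = 0.366 / 2.987 = 0.1225 g VSS per g bCOD removed.
Mass of bCOD removed per day: Q(S₀ − S) = 735 × 1250 g/m³ = 919.0 kg/d.
Net biomass production P_X = Y_obs × Q·(S₀ − S) = 0.1225 × 919.0 = 112.6 kg VSS/d.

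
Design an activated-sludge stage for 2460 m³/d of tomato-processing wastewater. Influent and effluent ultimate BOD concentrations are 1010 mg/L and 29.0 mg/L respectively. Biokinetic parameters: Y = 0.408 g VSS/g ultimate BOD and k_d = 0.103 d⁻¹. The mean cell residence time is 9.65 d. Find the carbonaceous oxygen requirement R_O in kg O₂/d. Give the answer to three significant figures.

Correct the yield for decay: Y_obs = Y/(1 + k_d θ_c) = 0.408 / (1 + 0.103 × 9.65) = 0.408 / 1.994 = 0.2046.
Mass of ultimate BOD removed per day: Q(S₀ − S) = 2460 × 981.0 g/m³ = 2413 kg/d.
Net sludge production P_X = 0.2046 × 2413 = 493.8 kg VSS/d.
R_O = Q·(S₀ − S) − 1.42·P_X = 2413 − 1.42 × 493.8 = 1712 kg O₂/d.

R_O ≈ 1710 kg O₂/d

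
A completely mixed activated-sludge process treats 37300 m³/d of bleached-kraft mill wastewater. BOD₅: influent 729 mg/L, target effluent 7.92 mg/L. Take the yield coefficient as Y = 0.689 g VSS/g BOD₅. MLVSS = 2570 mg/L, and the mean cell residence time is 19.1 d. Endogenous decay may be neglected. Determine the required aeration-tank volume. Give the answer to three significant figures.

V·X = Y·Q·ΔS·θ_c gives V = 0.689 × 37300 × (729 − 7.92) × 19.1 / 2570 = 137725 m³.

V ≈ 138000 m³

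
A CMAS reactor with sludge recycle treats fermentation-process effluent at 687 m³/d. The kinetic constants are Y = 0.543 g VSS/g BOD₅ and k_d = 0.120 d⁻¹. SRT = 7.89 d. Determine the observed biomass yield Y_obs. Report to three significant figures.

Y_obs = Y / (1 + k_d θ_c) = 0.543 / (1 + 0.120 × 7.89) = 0.543 / 1.947 = 0.2789.

Y_obs ≈ 0.279 g VSS/g BOD₅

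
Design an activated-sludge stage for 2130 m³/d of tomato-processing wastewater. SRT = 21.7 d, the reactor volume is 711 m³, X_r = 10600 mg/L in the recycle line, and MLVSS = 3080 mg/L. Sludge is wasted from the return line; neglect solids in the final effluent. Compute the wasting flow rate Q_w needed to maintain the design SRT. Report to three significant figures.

Wasting from the return line (neglecting effluent solids): Q_w = V·X / (θ_c·X_r) = 711.0 × 3080 / (21.7 × 10600) = 9.520 m³/d.

Q_w ≈ 9.52 m³/d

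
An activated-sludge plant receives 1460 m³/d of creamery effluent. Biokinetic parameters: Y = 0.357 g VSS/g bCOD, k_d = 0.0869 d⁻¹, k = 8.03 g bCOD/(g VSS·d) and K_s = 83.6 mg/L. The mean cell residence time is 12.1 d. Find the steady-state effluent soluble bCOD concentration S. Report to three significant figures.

From the Monod/SRT balance for a CMAS, S = K_s·(1+k_d θ_c)/[θ_c·(Y k − k_d) − 1] = 83.6 × (1 + 0.0869 × 12.1) / [12.1 × (0.357 × 8.03 − 0.0869) − 1] = 171.5 / 32.64 = 5.255 mg/L.

S ≈ 5.26 mg/L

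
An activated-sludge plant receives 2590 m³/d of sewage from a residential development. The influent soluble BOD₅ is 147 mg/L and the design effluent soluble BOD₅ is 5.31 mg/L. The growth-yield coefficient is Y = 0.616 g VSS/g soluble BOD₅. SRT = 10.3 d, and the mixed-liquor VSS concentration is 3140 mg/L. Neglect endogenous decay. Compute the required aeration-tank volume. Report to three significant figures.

V ≈ 742 m³

With k_d = 0 the design equation reduces to V = Y Q (S₀−S) θ_c / X = 0.616 × 2590 × (147 − 5.31) × 10.3 / 3140 = 741.5 m³.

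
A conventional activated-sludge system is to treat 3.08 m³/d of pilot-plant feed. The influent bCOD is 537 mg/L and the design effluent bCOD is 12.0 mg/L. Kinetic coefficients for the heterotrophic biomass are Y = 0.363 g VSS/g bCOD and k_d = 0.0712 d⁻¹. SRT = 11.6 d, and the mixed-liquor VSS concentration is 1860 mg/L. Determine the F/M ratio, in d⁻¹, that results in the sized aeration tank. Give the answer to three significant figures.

From the SRT design equation V = Y Q (S₀−S) θ_c / [X (1 + k_d θ_c)] = 0.363 × 3.08 × (537 − 12.0) × 11.6 / [1860 × (1 + 0.0712 × 11.6)] = 6.81×10^3 / 3396 = 2.005 m³.
Food-to-microorganism ratio F/M = Q S₀ / (V X) = 3.08 × 537 / (2.005 × 1860) = 0.4435 d⁻¹.

F/M ≈ 0.444 d⁻¹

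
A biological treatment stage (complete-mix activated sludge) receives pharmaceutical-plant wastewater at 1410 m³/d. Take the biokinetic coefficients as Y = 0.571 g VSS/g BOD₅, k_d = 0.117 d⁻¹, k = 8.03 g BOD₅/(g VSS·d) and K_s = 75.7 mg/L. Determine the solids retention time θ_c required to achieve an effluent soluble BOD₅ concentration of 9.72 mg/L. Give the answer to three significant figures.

From 1/θ_c = Y·k·S/(K_s + S) − k_d: Y·k·S/(K_s+S) = 0.571 × 8.03 × 9.72 / (75.7 + 9.72) = 0.5217 d⁻¹.
Then 1/θ_c = μ − k_d = 0.5217 − 0.117 = 0.4047 d⁻¹, giving θ_c = 2.471 d.

θ_c ≈ 2.47 d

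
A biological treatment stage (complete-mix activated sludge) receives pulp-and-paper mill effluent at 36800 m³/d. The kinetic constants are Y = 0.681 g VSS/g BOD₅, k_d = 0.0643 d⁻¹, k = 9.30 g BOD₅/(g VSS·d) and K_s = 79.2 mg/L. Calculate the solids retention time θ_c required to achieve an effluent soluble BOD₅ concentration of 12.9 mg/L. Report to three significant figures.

From 1/θ_c = Y·k·S/(K_s + S) − k_d: Y·k·S/(K_s+S) = 0.681 × 9.30 × 12.9 / (79.2 + 12.9) = 0.8871 d⁻¹.
θ_c = 1/(μ − k_d) = 1/(0.8871 − 0.0643) = 1/0.8228 = 1.215 d.

θ_c ≈ 1.22 d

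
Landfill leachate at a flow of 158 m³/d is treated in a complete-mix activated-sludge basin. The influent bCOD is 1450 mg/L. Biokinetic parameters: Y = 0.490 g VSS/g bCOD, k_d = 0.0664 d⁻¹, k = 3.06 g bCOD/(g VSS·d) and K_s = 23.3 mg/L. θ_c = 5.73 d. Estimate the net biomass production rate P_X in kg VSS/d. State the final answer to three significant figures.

P_X ≈ 81.1 kg VSS/d

For a completely mixed reactor with recycle the Lawrence–McCarty relation gives S = K_s·(1 + k_d·θ_c) / [θ_c·(Y·k − k_d) − 1] = 23.3 × (1 + 0.0664 × 5.73) / [5.73 × (0.490 × 3.06 − 0.0664) − 1] = 32.16 / 7.211 = 4.460 mg/L.
Observed yield with endogenous decay: Y_obs = Y / (1 + k_d·θ_c) = 0.490 / (1 + 0.0664 × 5.73) = 0.490 / 1.380 = 0.3550 g VSS/g bCOD.
Substrate removed = Q·(S₀ − S) = 158 m³/d × (1450 − 4.46) g/m³ = 2.28×10^5 g/d = 228.4 kg/d.
Biomass produced: P_X = Y_obs·Q·ΔS = 0.3550 × 228.4 ≈ 81.07 kg VSS/d.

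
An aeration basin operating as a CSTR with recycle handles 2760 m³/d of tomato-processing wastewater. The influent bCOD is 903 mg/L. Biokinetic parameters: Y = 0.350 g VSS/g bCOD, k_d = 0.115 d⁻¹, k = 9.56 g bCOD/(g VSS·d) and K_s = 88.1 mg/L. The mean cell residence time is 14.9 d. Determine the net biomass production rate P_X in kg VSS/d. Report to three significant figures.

P_X ≈ 320 kg VSS/d

From the Monod/SRT balance for a CMAS, S = K_s·(1+k_d θ_c)/[θ_c·(Y k − k_d) − 1] = 88.1 × (1 + 0.115 × 14.9) / [14.9 × (0.350 × 9.56 − 0.115) − 1] = 239.1 / 47.14 = 5.071 mg/L.
Observed yield with endogenous decay: Y_obs = Y / (1 + k_d·θ_c) = 0.350 / (1 + 0.115 × 14.9) = 0.350 / 2.713 = 0.1290 g VSS/g bCOD.
Mass of bCOD removed per day: Q(S₀ − S) = 2760 × 897.9 g/m³ = 2478 kg/d.
P_X = Y_obs · Q(S₀ − S) = 0.1290 × 2478 = 319.7 kg VSS/d.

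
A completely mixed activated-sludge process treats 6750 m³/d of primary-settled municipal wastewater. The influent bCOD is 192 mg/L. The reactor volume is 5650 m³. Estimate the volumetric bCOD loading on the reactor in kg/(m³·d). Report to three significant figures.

L_v = Q S₀ / V = 6750 × 192 × 10⁻³ / 5650 = 0.2294 kg/(m³·d).

L_v ≈ 0.229 kg bCOD/(m³·d)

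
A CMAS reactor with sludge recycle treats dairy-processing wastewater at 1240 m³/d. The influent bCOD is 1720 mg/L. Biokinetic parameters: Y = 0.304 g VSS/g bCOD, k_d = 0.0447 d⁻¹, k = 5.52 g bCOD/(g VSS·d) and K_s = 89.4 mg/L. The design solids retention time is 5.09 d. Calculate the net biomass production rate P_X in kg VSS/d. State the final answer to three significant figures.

Effluent substrate depends only on kinetics and SRT: S = K_s(1 + k_d θ_c) / [θ_c(Yk − k_d) − 1] = 89.4 × (1 + 0.0447 × 5.09) / [5.09 × (0.304 × 5.52 − 0.0447) − 1] = 109.7 / 7.314 = 15.00 mg/L.
Observed yield with endogenous decay: Y_obs = Y / (1 + k_d·θ_c) = 0.304 / (1 + 0.0447 × 5.09) = 0.304 / 1.228 = 0.2477 g VSS/g bCOD.
Mass of bCOD removed per day: Q(S₀ − S) = 1240 × 1705 g/m³ = 2114 kg/d.
Net biomass production P_X = Y_obs × Q·(S₀ − S) = 0.2477 × 2114 = 523.6 kg VSS/d.

P_X ≈ 524 kg VSS/d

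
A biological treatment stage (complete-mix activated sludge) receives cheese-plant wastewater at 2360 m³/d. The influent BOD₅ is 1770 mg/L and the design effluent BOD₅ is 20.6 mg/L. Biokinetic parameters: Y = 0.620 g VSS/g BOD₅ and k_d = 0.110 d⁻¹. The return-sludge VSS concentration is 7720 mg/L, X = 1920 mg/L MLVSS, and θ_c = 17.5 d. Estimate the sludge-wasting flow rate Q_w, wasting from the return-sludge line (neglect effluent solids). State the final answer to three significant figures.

From the SRT design equation V = Y Q (S₀−S) θ_c / [X (1 + k_d θ_c)] = 0.620 × 2360 × (1770 − 20.6) × 17.5 / [1920 × (1 + 0.110 × 17.5)] = 4.48×10^7 / 5616 = 7976 m³.
θ_c = V·X/(Q_w·X_r) when wasting from the recycle, so Q_w = V·X/(θ_c·X_r) = 7976 × 1920 / (17.5 × 7720) = 113.4 m³/d.

Q_w ≈ 113 m³/d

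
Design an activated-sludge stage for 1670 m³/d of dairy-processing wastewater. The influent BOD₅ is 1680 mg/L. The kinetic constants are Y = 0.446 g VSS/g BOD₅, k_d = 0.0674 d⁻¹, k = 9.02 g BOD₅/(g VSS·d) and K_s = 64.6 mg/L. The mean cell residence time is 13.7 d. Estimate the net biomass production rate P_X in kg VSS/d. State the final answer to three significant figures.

From the Monod/SRT balance for a CMAS, S = K_s·(1+k_d θ_c)/[θ_c·(Y k − k_d) − 1] = 64.6 × (1 + 0.0674 × 13.7) / [13.7 × (0.446 × 9.02 − 0.0674) − 1] = 124.3 / 53.19 = 2.336 mg/L.
The observed yield is Y_obs = Y/(1 + k_d·θ_c) = 0.446 / (1 + 0.0674 × 13.7) = 0.446 / 1.923 = 0.2319 g VSS per g BOD₅ removed.
Substrate removed = Q·(S₀ − S) = 1670 m³/d × (1680 − 2.34) g/m³ = 2.8×10^6 g/d = 2802 kg/d.
Biomass produced: P_X = Y_obs·Q·ΔS = 0.2319 × 2802 ≈ 649.7 kg VSS/d.

P_X ≈ 650 kg VSS/d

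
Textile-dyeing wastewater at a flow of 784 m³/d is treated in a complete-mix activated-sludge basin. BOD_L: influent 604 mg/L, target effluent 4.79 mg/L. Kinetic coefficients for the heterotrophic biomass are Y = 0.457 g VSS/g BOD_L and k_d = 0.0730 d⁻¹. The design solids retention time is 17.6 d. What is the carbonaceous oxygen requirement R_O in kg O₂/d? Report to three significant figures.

The observed yield is Y_obs = Y/(1 + k_d·θ_c) = 0.457 / (1 + 0.0730 × 17.6) = 0.457 / 2.285 = 0.2000 g VSS per g BOD_L removed.
Mass of BOD_L removed per day: Q(S₀ − S) = 784 × 599.2 g/m³ = 469.8 kg/d.
P_X = Y_obs·Q·(S₀ − S) = 0.2000 × 469.8 = 93.96 kg VSS/d.
R_O = Q·(S₀ − S) − 1.42·P_X = 469.8 − 1.42 × 93.96 = 336.4 kg O₂/d.

R_O ≈ 336 kg O₂/d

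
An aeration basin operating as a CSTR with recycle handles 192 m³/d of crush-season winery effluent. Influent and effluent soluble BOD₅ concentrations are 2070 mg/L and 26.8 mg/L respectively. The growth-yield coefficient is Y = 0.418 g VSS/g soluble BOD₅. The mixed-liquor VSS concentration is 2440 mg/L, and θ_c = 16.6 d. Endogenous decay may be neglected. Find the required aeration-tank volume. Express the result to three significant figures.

V·X = Y·Q·ΔS·θ_c gives V = 0.418 × 192 × (2070 − 26.8) × 16.6 / 2440 = 1116 m³.

V ≈ 1120 m³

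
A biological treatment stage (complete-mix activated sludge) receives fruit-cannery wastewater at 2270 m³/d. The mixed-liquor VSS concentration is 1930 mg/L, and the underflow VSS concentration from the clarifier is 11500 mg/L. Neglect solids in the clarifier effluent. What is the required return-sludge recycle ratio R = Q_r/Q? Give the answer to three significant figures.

Solids balance on the clarifier gives (1+R)X = R·X_r, so R = X/(X_r − X) = 1930 / (11500 − 1930) = 0.2017.

R ≈ 0.202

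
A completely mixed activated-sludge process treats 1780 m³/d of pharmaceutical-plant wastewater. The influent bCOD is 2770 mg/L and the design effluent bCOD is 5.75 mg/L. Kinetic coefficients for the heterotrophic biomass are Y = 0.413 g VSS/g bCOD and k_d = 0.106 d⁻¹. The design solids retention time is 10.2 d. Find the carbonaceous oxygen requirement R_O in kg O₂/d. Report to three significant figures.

R_O ≈ 3530 kg O₂/d

The observed yield is Y_obs = Y/(1 + k_d·θ_c) = 0.413 / (1 + 0.106 × 10.2) = 0.413 / 2.081 = 0.1984 g VSS per g bCOD removed.
Q·(S₀ − S) = 1780 × (2770 − 5.75) × 10⁻³ = 4920 kg/d removed.
P_X = Y_obs·Q·(S₀ − S) = 0.1984 × 4920 = 976.4 kg VSS/d.
Carbonaceous O₂ demand = substrate oxidised − cell-mass equivalent = 4920 − 1.42 × 976.4 = 3534 kg O₂/d.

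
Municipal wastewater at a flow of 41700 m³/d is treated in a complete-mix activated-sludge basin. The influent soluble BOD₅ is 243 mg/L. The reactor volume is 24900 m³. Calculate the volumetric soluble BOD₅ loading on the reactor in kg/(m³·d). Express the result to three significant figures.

L_v ≈ 0.407 kg soluble BOD₅/(m³·d)

Volumetric loading L_v = Q·S₀ / V = 41700 × 243 g/m³ / 24900 m³ = 407.0 g/(m³·d) = 0.4070 kg soluble BOD₅/(m³·d).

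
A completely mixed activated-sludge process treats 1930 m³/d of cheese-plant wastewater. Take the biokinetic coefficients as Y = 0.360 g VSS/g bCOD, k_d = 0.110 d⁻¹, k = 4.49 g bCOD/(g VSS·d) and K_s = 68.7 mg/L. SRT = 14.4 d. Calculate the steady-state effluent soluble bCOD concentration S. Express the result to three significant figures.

For a completely mixed reactor with recycle the Lawrence–McCarty relation gives S = K_s·(1 + k_d·θ_c) / [θ_c·(Y·k − k_d) − 1] = 68.7 × (1 + 0.110 × 14.4) / [14.4 × (0.360 × 4.49 − 0.110) − 1] = 177.5 / 20.69 = 8.579 mg/L.

S ≈ 8.58 mg/L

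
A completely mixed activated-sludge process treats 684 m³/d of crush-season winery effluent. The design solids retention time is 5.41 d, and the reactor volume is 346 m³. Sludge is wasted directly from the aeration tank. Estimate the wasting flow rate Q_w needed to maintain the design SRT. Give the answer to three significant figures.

Q_w ≈ 64.0 m³/d

For wasting at MLVSS concentration, Q_w = V/θ_c = 346.0/5.41 = 63.96 m³/d.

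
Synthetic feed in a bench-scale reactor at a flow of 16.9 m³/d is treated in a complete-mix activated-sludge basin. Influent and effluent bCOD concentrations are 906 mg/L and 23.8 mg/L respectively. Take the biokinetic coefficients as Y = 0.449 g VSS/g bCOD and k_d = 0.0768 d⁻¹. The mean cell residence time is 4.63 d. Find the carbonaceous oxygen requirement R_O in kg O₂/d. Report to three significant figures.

R_O ≈ 7.90 kg O₂/d

The observed yield is Y_obs = Y/(1 + k_d·θ_c) = 0.449 / (1 + 0.0768 × 4.63) = 0.449 / 1.356 = 0.3312 g VSS per g bCOD removed.
Mass of bCOD removed per day: Q(S₀ − S) = 16.9 × 882.2 g/m³ = 14.91 kg/d.
P_X = Y_obs·Q·(S₀ − S) = 0.3312 × 14.91 = 4.938 kg VSS/d.
Carbonaceous O₂ demand = substrate oxidised − cell-mass equivalent = 14.91 − 1.42 × 4.938 = 7.897 kg O₂/d.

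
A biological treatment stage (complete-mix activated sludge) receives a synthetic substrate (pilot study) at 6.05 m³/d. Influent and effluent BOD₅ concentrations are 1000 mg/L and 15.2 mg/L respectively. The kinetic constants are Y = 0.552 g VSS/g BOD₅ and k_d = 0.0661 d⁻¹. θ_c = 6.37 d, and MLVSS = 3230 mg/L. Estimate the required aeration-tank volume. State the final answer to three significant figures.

From the SRT design equation V = Y Q (S₀−S) θ_c / [X (1 + k_d θ_c)] = 0.552 × 6.05 × (1000 − 15.2) × 6.37 / [3230 × (1 + 0.0661 × 6.37)] = 2.09×10^4 / 4590 = 4.564 m³.

V ≈ 4.56 m³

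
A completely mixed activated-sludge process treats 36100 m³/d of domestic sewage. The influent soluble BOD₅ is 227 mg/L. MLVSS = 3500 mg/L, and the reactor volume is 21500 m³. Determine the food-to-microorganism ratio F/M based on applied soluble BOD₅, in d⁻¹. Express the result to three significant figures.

F/M = applied load / biomass = Q·S₀/(V·X) = 36100 × 227 / (21500 × 3500) = 0.1089 d⁻¹.

F/M ≈ 0.109 d⁻¹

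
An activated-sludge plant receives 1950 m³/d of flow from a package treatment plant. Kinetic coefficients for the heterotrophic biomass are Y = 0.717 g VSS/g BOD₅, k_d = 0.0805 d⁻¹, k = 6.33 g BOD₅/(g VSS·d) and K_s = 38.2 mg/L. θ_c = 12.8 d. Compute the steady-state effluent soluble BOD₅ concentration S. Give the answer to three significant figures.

For a completely mixed reactor with recycle the Lawrence–McCarty relation gives S = K_s·(1 + k_d·θ_c) / [θ_c·(Y·k − k_d) − 1] = 38.2 × (1 + 0.0805 × 12.8) / [12.8 × (0.717 × 6.33 − 0.0805) − 1] = 77.56 / 56.06 = 1.383 mg/L.

S ≈ 1.38 mg/L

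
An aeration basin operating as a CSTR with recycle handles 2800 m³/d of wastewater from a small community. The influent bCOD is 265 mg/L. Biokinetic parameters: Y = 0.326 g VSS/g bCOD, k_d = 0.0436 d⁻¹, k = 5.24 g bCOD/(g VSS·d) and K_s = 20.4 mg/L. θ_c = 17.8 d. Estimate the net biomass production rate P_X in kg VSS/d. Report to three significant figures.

P_X ≈ 136 kg VSS/d

Effluent substrate depends only on kinetics and SRT: S = K_s(1 + k_d θ_c) / [θ_c(Yk − k_d) − 1] = 20.4 × (1 + 0.0436 × 17.8) / [17.8 × (0.326 × 5.24 − 0.0436) − 1] = 36.23 / 28.63 = 1.266 mg/L.
Observed yield with endogenous decay: Y_obs = Y / (1 + k_d·θ_c) = 0.326 / (1 + 0.0436 × 17.8) = 0.326 / 1.776 = 0.1836 g VSS/g bCOD.
Substrate removed = Q·(S₀ − S) = 2800 m³/d × (265 − 1.27) g/m³ = 7.38×10^5 g/d = 738.4 kg/d.
P_X = Y_obs · Q(S₀ − S) = 0.1836 × 738.4 = 135.5 kg VSS/d.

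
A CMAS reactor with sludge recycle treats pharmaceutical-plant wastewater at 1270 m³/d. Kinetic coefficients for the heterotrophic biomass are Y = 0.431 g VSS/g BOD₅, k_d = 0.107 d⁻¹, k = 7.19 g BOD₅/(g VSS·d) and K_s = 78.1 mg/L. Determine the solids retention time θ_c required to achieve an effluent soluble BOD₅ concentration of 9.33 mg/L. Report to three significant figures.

Specific growth rate at S = 9.33 mg/L: μ = YkS/(K_s+S) = 0.431·7.19·9.33/(78.1+9.33) = 0.3307 d⁻¹.
Then 1/θ_c = μ − k_d = 0.3307 − 0.107 = 0.2237 d⁻¹, giving θ_c = 4.470 d.

θ_c ≈ 4.47 d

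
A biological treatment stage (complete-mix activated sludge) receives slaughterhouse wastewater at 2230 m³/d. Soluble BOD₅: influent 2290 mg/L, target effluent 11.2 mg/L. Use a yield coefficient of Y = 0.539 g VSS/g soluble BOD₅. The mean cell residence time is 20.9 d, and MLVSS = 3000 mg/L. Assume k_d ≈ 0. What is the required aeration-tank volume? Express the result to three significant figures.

V ≈ 19100 m³

Biomass mass balance (decay neglected): V·X = Y·Q·(S₀ − S)·θ_c, so V = 0.539 × 2230 × (2290 − 11.2) × 20.9 / 3000 = 19082 m³.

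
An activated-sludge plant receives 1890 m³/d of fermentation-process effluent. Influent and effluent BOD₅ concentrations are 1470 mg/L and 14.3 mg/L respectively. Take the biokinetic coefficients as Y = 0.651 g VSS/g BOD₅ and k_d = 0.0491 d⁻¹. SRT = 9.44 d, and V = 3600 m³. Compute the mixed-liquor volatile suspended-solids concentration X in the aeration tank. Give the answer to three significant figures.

X ≈ 3210 mg/L

X = Y·Q·ΔS·θ_c / [V·(1 + k_d θ_c)] = 0.651 × 1890 × (1470 − 14.3) × 9.44 / [3600 × (1 + 0.0491 × 9.44)] = 3209 mg/L.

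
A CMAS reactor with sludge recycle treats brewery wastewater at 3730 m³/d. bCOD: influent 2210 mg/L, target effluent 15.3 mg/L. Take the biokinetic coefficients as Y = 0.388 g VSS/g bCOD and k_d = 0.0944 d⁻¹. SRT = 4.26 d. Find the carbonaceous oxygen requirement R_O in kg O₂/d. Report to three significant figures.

Observed yield with endogenous decay: Y_obs = Y / (1 + k_d·θ_c) = 0.388 / (1 + 0.0944 × 4.26) = 0.388 / 1.402 = 0.2767 g VSS/g bCOD.
ΔS = 2210 − 15.3 = 2195 mg/L, so the substrate removal rate is 3730 × 2195/1000 = 8186 kg bCOD/d.
Biomass synthesised: P_X = Y_obs × 8186 = 2265 kg VSS/d.
Carbonaceous O₂ demand = substrate oxidised − cell-mass equivalent = 8186 − 1.42 × 2265 = 4970 kg O₂/d.

R_O ≈ 4970 kg O₂/d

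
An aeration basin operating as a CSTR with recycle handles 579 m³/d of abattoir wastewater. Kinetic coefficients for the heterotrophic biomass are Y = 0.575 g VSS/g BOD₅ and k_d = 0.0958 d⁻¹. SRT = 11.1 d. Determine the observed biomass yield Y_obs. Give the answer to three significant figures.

Y_obs = Y / (1 + k_d θ_c) = 0.575 / (1 + 0.0958 × 11.1) = 0.575 / 2.063 = 0.2787.

Y_obs ≈ 0.279 g VSS/g BOD₅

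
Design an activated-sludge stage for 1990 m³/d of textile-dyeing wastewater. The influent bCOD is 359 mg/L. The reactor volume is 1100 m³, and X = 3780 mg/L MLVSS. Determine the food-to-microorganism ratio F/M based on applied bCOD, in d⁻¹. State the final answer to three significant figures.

Food-to-microorganism ratio F/M = Q S₀ / (V X) = 1990 × 359 / (1100 × 3780) = 0.1718 d⁻¹.

F/M ≈ 0.172 d⁻¹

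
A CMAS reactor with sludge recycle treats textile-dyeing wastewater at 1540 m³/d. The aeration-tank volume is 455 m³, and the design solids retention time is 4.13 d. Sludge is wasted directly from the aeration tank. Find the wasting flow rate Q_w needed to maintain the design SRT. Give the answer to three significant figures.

Wasting from the aeration tank: Q_w = V / θ_c = 455.0 / 4.13 = 110.2 m³/d.

Q_w ≈ 110 m³/d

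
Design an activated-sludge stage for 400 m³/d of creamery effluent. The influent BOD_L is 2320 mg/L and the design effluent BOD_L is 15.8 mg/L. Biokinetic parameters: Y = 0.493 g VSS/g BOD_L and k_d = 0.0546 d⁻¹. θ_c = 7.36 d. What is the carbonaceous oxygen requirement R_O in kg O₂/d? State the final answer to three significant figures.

R_O ≈ 461 kg O₂/d

Observed yield with endogenous decay: Y_obs = Y / (1 + k_d·θ_c) = 0.493 / (1 + 0.0546 × 7.36) = 0.493 / 1.402 = 0.3517 g VSS/g BOD_L.
Substrate removed = Q·(S₀ − S) = 400 m³/d × (2320 − 15.8) g/m³ = 9.22×10^5 g/d = 921.7 kg/d.
Biomass synthesised: P_X = Y_obs × 921.7 = 324.1 kg VSS/d.
Carbonaceous O₂ demand = substrate oxidised − cell-mass equivalent = 921.7 − 1.42 × 324.1 = 461.4 kg O₂/d.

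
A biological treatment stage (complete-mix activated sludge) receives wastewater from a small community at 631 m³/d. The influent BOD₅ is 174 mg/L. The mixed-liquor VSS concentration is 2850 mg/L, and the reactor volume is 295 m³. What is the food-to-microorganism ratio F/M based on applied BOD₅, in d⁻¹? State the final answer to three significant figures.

F/M ≈ 0.131 d⁻¹

Food-to-microorganism ratio F/M = Q S₀ / (V X) = 631 × 174 / (295.0 × 2850) = 0.1306 d⁻¹.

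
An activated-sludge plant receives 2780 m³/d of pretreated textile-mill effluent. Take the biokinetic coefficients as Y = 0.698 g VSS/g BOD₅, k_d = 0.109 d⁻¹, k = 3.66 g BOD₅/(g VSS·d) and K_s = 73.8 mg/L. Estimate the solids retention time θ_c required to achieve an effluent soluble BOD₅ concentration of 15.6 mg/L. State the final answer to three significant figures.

θ_c ≈ 2.97 d

Specific growth rate at S = 15.6 mg/L: μ = YkS/(K_s+S) = 0.698·3.66·15.6/(73.8+15.6) = 0.4458 d⁻¹.
Then 1/θ_c = μ − k_d = 0.4458 − 0.109 = 0.3368 d⁻¹, giving θ_c = 2.969 d.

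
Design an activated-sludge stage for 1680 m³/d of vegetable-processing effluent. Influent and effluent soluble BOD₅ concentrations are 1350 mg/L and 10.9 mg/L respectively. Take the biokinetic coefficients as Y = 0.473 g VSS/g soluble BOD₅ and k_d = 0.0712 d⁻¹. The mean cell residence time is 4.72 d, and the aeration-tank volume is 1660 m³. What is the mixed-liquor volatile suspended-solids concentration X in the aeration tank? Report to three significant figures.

X ≈ 2260 mg/L

From V·X·(1 + k_d·θ_c) = Y·Q·(S₀ − S)·θ_c: X = 0.473 × 1680 × (1350 − 10.9) × 4.72 / [1660 × (1 + 0.0712 × 4.72)] = 2265 mg/L.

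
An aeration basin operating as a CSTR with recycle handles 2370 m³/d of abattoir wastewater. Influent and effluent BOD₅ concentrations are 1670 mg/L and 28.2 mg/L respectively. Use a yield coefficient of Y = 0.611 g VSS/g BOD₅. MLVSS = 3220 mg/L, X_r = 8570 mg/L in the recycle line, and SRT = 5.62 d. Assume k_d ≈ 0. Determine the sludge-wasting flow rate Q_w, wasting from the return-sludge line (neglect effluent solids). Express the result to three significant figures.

V·X = Y·Q·ΔS·θ_c gives V = 0.611 × 2370 × (1670 − 28.2) × 5.62 / 3220 = 4149 m³.
Q_w = (V·X)/(θ_c X_r) = 4149 × 3220 / (5.62 × 8570) = 277.4 m³/d.

Q_w ≈ 277 m³/d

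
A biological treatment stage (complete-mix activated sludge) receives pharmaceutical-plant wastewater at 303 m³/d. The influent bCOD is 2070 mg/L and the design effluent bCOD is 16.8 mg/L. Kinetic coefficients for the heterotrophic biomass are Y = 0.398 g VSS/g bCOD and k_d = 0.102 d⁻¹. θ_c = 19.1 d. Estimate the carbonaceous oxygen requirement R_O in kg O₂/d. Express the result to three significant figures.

Y_obs = Y / (1 + k_d θ_c) = 0.398 / (1 + 0.102 × 19.1) = 0.398 / 2.948 = 0.1350.
Q·(S₀ − S) = 303 × (2070 − 16.8) × 10⁻³ = 622.1 kg/d removed.
Net sludge production P_X = 0.1350 × 622.1 = 83.98 kg VSS/d.
R_O = Q·ΔS − 1.42 P_X = 622.1 − 119.3 = 502.9 kg O₂/d.

R_O ≈ 503 kg O₂/d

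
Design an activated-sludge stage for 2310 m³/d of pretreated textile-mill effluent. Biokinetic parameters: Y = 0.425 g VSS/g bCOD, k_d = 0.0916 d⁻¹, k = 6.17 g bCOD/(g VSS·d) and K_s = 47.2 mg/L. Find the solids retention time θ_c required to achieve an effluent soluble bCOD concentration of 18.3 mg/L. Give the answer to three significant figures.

θ_c ≈ 1.56 d

At the target effluent, Y k S/(K_s+S) = 0.425×6.17×18.3/65.50 = 0.7326 d⁻¹.
1/θ_c = 0.7326 − 0.0916 = 0.6410 d⁻¹, so θ_c = 1.560 d.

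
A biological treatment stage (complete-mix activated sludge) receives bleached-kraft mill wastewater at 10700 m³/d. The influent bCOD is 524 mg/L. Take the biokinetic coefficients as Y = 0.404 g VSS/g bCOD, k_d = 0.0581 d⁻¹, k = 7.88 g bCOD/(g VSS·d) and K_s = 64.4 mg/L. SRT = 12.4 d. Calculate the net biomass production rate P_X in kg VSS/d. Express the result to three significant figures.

For a completely mixed reactor with recycle the Lawrence–McCarty relation gives S = K_s·(1 + k_d·θ_c) / [θ_c·(Y·k − k_d) − 1] = 64.4 × (1 + 0.0581 × 12.4) / [12.4 × (0.404 × 7.88 − 0.0581) − 1] = 110.8 / 37.76 = 2.935 mg/L.
Observed yield with endogenous decay: Y_obs = Y / (1 + k_d·θ_c) = 0.404 / (1 + 0.0581 × 12.4) = 0.404 / 1.720 = 0.2348 g VSS/g bCOD.
Mass of bCOD removed per day: Q(S₀ − S) = 10700 × 521.1 g/m³ = 5575 kg/d.
P_X = Y_obs · Q(S₀ − S) = 0.2348 × 5575 = 1309 kg VSS/d.

P_X ≈ 1310 kg VSS/d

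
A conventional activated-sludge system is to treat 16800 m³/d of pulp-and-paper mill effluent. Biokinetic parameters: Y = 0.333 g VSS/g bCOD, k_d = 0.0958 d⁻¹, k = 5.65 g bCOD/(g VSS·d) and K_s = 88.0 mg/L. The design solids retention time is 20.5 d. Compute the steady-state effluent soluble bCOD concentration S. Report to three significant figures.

S ≈ 7.33 mg/L

Effluent substrate depends only on kinetics and SRT: S = K_s(1 + k_d θ_c) / [θ_c(Yk − k_d) − 1] = 88.0 × (1 + 0.0958 × 20.5) / [20.5 × (0.333 × 5.65 − 0.0958) − 1] = 260.8 / 35.61 = 7.325 mg/L.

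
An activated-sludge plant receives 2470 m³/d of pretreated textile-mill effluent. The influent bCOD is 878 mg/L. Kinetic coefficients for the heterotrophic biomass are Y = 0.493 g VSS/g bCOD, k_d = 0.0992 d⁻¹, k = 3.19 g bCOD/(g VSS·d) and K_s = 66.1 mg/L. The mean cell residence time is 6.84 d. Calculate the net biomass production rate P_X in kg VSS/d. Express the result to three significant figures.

Effluent substrate depends only on kinetics and SRT: S = K_s(1 + k_d θ_c) / [θ_c(Yk − k_d) − 1] = 66.1 × (1 + 0.0992 × 6.84) / [6.84 × (0.493 × 3.19 − 0.0992) − 1] = 111.0 / 9.079 = 12.22 mg/L.
Y_obs = Y / (1 + k_d θ_c) = 0.493 / (1 + 0.0992 × 6.84) = 0.493 / 1.679 = 0.2937.
ΔS = 878 − 12.2 = 865.8 mg/L, so the substrate removal rate is 2470 × 865.8/1000 = 2139 kg bCOD/d.
Net biomass production P_X = Y_obs × Q·(S₀ − S) = 0.2937 × 2139 = 628.1 kg VSS/d.

P_X ≈ 628 kg VSS/d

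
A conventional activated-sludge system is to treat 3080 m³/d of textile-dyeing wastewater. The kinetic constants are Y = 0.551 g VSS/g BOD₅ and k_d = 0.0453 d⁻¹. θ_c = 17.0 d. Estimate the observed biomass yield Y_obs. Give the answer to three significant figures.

Y_obs = Y / (1 + k_d θ_c) = 0.551 / (1 + 0.0453 × 17.0) = 0.551 / 1.770 = 0.3113.

Y_obs ≈ 0.311 g VSS/g BOD₅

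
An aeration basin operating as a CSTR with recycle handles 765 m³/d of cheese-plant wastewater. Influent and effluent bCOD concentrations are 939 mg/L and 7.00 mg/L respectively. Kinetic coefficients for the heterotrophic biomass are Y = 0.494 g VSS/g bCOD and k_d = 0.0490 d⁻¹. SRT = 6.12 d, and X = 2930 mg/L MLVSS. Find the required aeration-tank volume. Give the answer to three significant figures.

V ≈ 566 m³

Rearranging the biomass balance for a CMAS with decay, V = Y·Q·ΔS·θ_c / [X·(1+k_d θ_c)] = 0.494 × 765 × (939 − 7.00) × 6.12 / [2930 × (1 + 0.0490 × 6.12)] = 2.16×10^6 / 3809 = 566.0 m³.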